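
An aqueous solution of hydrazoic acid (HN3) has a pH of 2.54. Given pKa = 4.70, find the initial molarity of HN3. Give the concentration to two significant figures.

C₀ = 4.2 × 10^-1 M

[H+] = 10^(-2.54) = 2.88 × 10^-3 M = x
Ka = 10^(−4.70) = 2.00 × 10^-5
Ka = x²/(C₀ − x) ⇒ C₀ = x + x²/Ka
C₀ = 2.88 × 10^-3 + (2.88 × 10^-3)²/(2.00 × 10^-5) = 4.18 × 10^-1 M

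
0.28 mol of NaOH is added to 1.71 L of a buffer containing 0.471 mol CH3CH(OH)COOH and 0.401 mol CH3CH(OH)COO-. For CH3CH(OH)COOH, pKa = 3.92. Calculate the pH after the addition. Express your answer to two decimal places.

pH = 4.47

After neutralization: n(CH3CH(OH)COOH) = 0.191 mol, n(CH3CH(OH)COO-) = 0.681 mol.
Henderson–Hasselbalch with mole ratio 0.681/0.191: pH = 3.92 + (+0.552)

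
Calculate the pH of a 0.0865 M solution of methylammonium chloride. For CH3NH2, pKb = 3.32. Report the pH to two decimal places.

pH = 5.87

CH3NH3+ is the conjugate acid of the weak base CH3NH2.
Kb = 10^(−3.32) = 4.79 × 10^-4
Ka = Kw/Kb = 1.0×10^-14 / 4.79 × 10^-4 = 2.09 × 10^-11
From the ICE table, Ka = [H+]²/(0.0865 − [H+]) = 2.09 × 10^-11.
Since Ka ≪ C₀, [H+] ≈ √(Ka·C₀) = 1.34 × 10^-6 M.
Check: 0.0016% ionized — well under 5%, approximation valid.
pH = −log(1.34 × 10^-6) = 5.87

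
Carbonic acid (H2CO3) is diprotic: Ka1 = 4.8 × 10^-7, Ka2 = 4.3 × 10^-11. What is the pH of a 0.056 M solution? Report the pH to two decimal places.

pH = 3.79

Ka1 ≫ Ka2, so treat the first dissociation as the only significant source of H+.
Ka1 = x²/(0.056 − x) = 4.8 × 10^-7
x ≈ √(4.8 × 10^-7 × 0.056) = 1.64 × 10^-4 M
pH = −log(1.64 × 10^-4) = 3.79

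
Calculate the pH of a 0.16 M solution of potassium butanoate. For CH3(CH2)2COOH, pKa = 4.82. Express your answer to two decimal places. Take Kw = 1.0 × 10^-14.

pH = 9.01

CH3(CH2)2COO- is the conjugate base of the weak acid CH3(CH2)2COOH.
Ka = 10^(−4.82) = 1.51 × 10^-5
Kb = Kw/Ka = 1.0×10^-14 / 1.51 × 10^-5 = 6.62 × 10^-10
From the ICE table, Kb = [OH-]²/(0.16 − [OH-]) = 6.62 × 10^-10.
Assume [OH-] ≪ 0.16: [OH-] ≈ √(6.62 × 10^-10 × 0.16) = 1.03 × 10^-5 M
([OH-]/C₀ = 0.0064% < 5%, so the approximation holds.)
pOH = 4.99, so pH = 14.00 − pOH = 9.01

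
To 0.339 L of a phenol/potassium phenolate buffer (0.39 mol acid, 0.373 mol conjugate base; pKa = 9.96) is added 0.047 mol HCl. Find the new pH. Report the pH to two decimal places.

After neutralization: n(C6H5OH) = 0.437 mol, n(C6H5O-) = 0.326 mol.
pH = pKa + log(n_C6H5O-/n_C6H5OH) = 9.96 + log(0.326/0.437) = 9.96 + (-0.127)

pH = 9.83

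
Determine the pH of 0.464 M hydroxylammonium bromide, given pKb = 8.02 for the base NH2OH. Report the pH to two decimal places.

NH3OH+ is the conjugate acid of the weak base NH2OH.
Kb = 10^(−8.02) = 9.55 × 10^-9
Ka = Kw/Kb = 1.0×10^-14 / 9.55 × 10^-9 = 1.05 × 10^-6
From the ICE table, Ka = x²/(0.464 − x) = 1.05 × 10^-6.
Since Ka ≪ C₀, x ≈ √(Ka·C₀) = 6.98 × 10^-4 M.
(x/C₀ = 0.15% < 5%, so the approximation holds.)
pH = −log(6.98 × 10^-4) = 3.16

pH = 3.16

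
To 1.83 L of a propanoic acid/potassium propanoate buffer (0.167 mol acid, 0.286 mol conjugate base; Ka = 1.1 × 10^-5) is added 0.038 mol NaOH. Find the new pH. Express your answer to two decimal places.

After neutralization: n(CH3CH2COOH) = 0.129 mol, n(CH3CH2COO-) = 0.324 mol.
pKa = −log(1.1 × 10^-5) = 4.959
pH = pKa + log(n_CH3CH2COO-/n_CH3CH2COOH) = 4.959 + log(0.324/0.129) = 4.959 + (+0.400)

pH = 5.36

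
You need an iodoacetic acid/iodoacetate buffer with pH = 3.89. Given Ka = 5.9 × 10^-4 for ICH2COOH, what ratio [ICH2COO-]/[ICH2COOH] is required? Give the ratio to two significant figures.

ratio = 4.6

pKa = -log(5.9 × 10^-4) = 3.229
pH = pKa + log(r) ⇒ log(r) = 3.89 − 3.229 = +0.661
r = [ICH2COO-]/[ICH2COOH] = 10^(+0.661) = 4.58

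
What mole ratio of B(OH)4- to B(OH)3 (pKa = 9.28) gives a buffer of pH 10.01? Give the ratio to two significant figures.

pH = pKa + log(r) ⇒ log(r) = 10.01 − 9.28 = +0.73
r = [B(OH)4-]/[B(OH)3] = 10^(+0.73) = 5.37

ratio = 5.4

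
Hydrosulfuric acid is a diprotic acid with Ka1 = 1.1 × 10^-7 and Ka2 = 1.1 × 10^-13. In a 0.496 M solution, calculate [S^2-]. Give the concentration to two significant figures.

1.1 × 10^-13 M

First ionization gives [H+] ≈ [HS-] = 2.34 × 10^-4 M.
Second step: Ka2 = [H+][S^2-]/[HS-] ≈ [S^2-] (since [H+] ≈ [HS-]).
So [S^2-] ≈ Ka2.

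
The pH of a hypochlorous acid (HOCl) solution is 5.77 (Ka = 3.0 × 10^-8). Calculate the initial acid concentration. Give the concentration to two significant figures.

C₀ = 9.8 × 10^-5 M

[H+] = 10^(-5.77) = 1.70 × 10^-6 M = x
Ka = x²/(C₀ − x) ⇒ C₀ = x + x²/Ka
C₀ = 1.70 × 10^-6 + (1.70 × 10^-6)²/(3.0 × 10^-8) = 9.80 × 10^-5 M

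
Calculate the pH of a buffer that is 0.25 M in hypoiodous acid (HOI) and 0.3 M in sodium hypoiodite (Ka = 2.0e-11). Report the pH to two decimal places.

pH = 10.78

pKa = −log(2.0 × 10^-11) = 10.699
Henderson–Hasselbalch: pH = pKa + log([OI-]/[HOI]) = 10.699 + log(0.3/0.25)
pH = 10.699 + (+0.079) = 10.78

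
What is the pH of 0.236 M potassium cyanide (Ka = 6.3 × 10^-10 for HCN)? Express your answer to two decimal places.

CN- is the conjugate base of the weak acid HCN.
Kb = Kw/Ka = 1.0×10^-14 / 6.3 × 10^-10 = 1.59 × 10^-5
Kb = [OH-]²/(0.236 − [OH-]) = 1.59 × 10^-5
Since Kb ≪ C₀, [OH-] ≈ √(Kb·C₀) = 1.94 × 10^-3 M.
([OH-]/C₀ = 0.82% < 5%, so the approximation holds.)
pOH = 2.71, so pH = 14.00 − pOH = 11.29

pH = 11.29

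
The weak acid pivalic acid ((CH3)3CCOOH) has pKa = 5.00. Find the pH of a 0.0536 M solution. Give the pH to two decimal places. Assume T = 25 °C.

(CH3)3CCOOH ⇌ (CH3)3CCOO- + H+
Ka = 10^(−5.00) = 1.00 × 10^-5
From the ICE table, Ka = [H+]²/(0.0536 − [H+]) = 1.00 × 10^-5.
Assume [H+] ≪ 0.0536: [H+] ≈ √(1.00 × 10^-5 × 0.0536) = 7.32 × 10^-4 M
pH = −log(7.32 × 10^-4) = 3.14

pH = 3.14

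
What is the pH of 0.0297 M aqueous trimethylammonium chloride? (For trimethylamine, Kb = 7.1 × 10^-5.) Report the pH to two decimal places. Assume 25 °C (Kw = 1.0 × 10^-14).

pH = 5.69

(CH3)3NH+ is the conjugate acid of the weak base (CH3)3N.
Ka = Kw/Kb = 1.0×10^-14 / 7.1 × 10^-5 = 1.41 × 10^-10
From the ICE table, Ka = x²/(0.0297 − x) = 1.41 × 10^-10.
Neglecting x in the denominator: x = √(1.41 × 10^-10 × 0.0297) = 2.05 × 10^-6 M
pH = −log[H+] = −log(2.05 × 10^-6) = 5.69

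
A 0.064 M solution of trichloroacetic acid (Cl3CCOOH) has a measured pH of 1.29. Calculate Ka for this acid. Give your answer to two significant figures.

[H+] = 10^(-1.29) = 5.13 × 10^-2 M
At equilibrium [HA] = 0.064 − 5.13 × 10^-2 = 1.27 × 10^-2 M
Ka = [H+][A-]/[HA] = (5.13 × 10^-2)² / 1.27 × 10^-2 = 2.1 × 10^-1

Ka = 2.1 × 10^-1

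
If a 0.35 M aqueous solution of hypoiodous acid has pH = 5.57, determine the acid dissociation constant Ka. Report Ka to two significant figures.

Ka = 2.1 × 10^-11

[H+] = 10^(-5.57) = 2.69 × 10^-6 M
At equilibrium [HA] = 0.35 − 2.69 × 10^-6 = 3.50 × 10^-1 M
Ka = [H+][A-]/[HA] = (2.69 × 10^-6)² / 3.50 × 10^-1 = 2.1 × 10^-11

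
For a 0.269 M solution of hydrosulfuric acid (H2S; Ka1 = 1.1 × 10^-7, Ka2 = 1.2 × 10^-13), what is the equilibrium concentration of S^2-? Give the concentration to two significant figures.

1.2 × 10^-13 M

First ionization gives [H+] ≈ [HS-] = 1.72 × 10^-4 M.
Second step: Ka2 = [H+][S^2-]/[HS-] ≈ [S^2-] (since [H+] ≈ [HS-]).
So [S^2-] ≈ Ka2.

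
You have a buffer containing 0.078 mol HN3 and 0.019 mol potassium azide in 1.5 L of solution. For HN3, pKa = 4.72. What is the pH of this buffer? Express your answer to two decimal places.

pH = 4.11

Using pH = pKa + log([base]/[acid]) with [base]/[acid] = 0.019/0.078:
pH = 4.72 + (-0.613) = 4.11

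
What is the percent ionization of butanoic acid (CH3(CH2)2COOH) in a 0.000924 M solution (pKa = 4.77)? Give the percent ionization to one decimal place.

12.7%

CH3(CH2)2COOH ⇌ CH3(CH2)2COO- + H+; let x = [H+] at equilibrium.
Ka = 10^(−4.77) = 1.70 × 10^-5
Solve x² + 1.7e-05x − 1.57e-08 = 0 → x = 1.17 × 10^-4 M
% ionization = x/C₀ × 100% = 1.17 × 10^-4/0.000924 × 100% = 12.7%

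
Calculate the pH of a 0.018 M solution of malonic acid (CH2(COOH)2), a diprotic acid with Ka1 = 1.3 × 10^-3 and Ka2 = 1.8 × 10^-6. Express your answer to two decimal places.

pH = 2.37

Ka1 ≫ Ka2, so treat the first dissociation as the only significant source of H+.
Ka1 = x²/(0.018 − x) = 1.3 × 10^-3
Solving the quadratic: x = (−Ka1 + √(Ka1² + 4·Ka1·C₀))/2 = 4.23 × 10^-3 M
pH = −log(4.23 × 10^-3) = 2.37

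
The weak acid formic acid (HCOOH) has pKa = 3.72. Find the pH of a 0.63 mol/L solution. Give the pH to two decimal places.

pH = 1.96

HCOOH ⇌ HCOO- + H+
Ka = 10^(−3.72) = 1.91 × 10^-4
Ka = [H+]²/(0.63 − [H+]) = 1.91 × 10^-4
Neglecting [H+] in the denominator: [H+] = √(1.91 × 10^-4 × 0.63) = 1.10 × 10^-2 M
([H+]/C₀ = 1.7% < 5%, so the approximation holds.)
pH = −log[H+] = −log(1.10 × 10^-2) = 1.96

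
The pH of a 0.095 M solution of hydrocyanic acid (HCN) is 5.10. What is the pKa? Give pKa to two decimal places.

[H+] = 10^(-5.10) = 7.94 × 10^-6 M
At equilibrium [HA] = 0.095 − 7.94 × 10^-6 = 9.50 × 10^-2 M
Ka = [H+][A-]/[HA] = (7.94 × 10^-6)² / 9.50 × 10^-2 = 6.64 × 10^-10
pKa = -log(6.64 × 10^-10) = 9.18

pKa = 9.18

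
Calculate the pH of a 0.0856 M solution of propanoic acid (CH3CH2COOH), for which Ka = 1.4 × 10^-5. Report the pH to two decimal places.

pH = 2.96

CH3CH2COOH ⇌ CH3CH2COO- + H+
From the ICE table, Ka = x²/(0.0856 − x) = 1.4 × 10^-5.
Since Ka ≪ C₀, x ≈ √(Ka·C₀) = 1.09 × 10^-3 M.
pH = −log(1.09 × 10^-3) = 2.96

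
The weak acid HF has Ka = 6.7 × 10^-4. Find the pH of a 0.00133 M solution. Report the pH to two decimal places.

pH = 3.18

HF ⇌ F- + H+
Let x = [H+] at equilibrium. Ka = x²/(0.00133 − x).
Here C₀/Ka ≈ 1.99, so the small-x approximation fails. Use the quadratic:
x = (−Ka + √(Ka² + 4·Ka·C₀))/2 = 6.67 × 10^-4 M
pH = −log(6.67 × 10^-4) = 3.18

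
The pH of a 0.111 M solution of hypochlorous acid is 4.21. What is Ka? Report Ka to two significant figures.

[H+] = 10^(-4.21) = 6.17 × 10^-5 M
At equilibrium [HA] = 0.111 − 6.17 × 10^-5 = 1.11 × 10^-1 M
Ka = [H+][A-]/[HA] = (6.17 × 10^-5)² / 1.11 × 10^-1 = 3.4 × 10^-8

Ka = 3.4 × 10^-8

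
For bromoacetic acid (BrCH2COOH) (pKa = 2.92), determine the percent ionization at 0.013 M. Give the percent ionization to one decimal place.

BrCH2COOH ⇌ BrCH2COO- + H+; let x = [H+] at equilibrium.
Ka = 10^(−2.92) = 1.20 × 10^-3
Ka = x²/(C₀ − x); solving the quadratic gives x = 3.39 × 10^-3 M.
% ionization = x/C₀ × 100% = 3.39 × 10^-3/0.013 × 100% = 26.1%

26.1%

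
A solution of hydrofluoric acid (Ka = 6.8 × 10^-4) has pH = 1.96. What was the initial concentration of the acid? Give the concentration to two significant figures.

[H+] = 10^(-1.96) = 1.10 × 10^-2 M = x
Ka = x²/(C₀ − x) ⇒ C₀ = x + x²/Ka
C₀ = 1.10 × 10^-2 + (1.10 × 10^-2)²/(6.8 × 10^-4) = 1.89 × 10^-1 M

C₀ = 1.9 × 10^-1 M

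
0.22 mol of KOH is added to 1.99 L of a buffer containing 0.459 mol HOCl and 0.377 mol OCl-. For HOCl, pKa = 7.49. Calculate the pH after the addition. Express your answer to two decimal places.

After neutralization: n(HOCl) = 0.239 mol, n(OCl-) = 0.597 mol.
pH = pKa + log([A⁻]/[HA]) = 7.49 + log(0.597/0.239) = 7.49 +0.398

pH = 7.89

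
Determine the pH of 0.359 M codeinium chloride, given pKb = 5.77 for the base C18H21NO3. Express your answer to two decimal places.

pH = 4.34

C18H22NO3+ is the conjugate acid of the weak base C18H21NO3.
Kb = 10^(−5.77) = 1.70 × 10^-6
Ka = Kw/Kb = 1.0×10^-14 / 1.70 × 10^-6 = 5.88 × 10^-9
Ka = [H+]²/(0.359 − [H+]) = 5.88 × 10^-9
Neglecting [H+] in the denominator: [H+] = √(5.88 × 10^-9 × 0.359) = 4.59 × 10^-5 M
Check: 0.013% ionized — well under 5%, approximation valid.
pH = −log(4.59 × 10^-5) = 4.34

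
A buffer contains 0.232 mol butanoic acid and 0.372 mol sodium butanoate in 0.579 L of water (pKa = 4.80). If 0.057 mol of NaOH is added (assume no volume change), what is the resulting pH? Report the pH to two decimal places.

pH = 5.19

After neutralization: n(CH3(CH2)2COOH) = 0.175 mol, n(CH3(CH2)2COO-) = 0.429 mol.
pH = pKa + log(n_CH3(CH2)2COO-/n_CH3(CH2)2COOH) = 4.80 + log(0.429/0.175) = 4.80 + (+0.389)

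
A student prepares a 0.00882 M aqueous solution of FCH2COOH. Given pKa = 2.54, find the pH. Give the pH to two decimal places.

pH = 2.42

FCH2COOH ⇌ FCH2COO- + H+
Ka = 10^(−2.54) = 2.88 × 10^-3
Let x = [H+] at equilibrium. Ka = x²/(0.00882 − x).
x is not negligible relative to C₀; solve x² + 0.00288·x − 2.54e-05 = 0.
x = (−Ka + √(Ka² + 4·Ka·C₀))/2 = 3.80 × 10^-3 M
pH = −log[H+] = −log(3.80 × 10^-3) = 2.42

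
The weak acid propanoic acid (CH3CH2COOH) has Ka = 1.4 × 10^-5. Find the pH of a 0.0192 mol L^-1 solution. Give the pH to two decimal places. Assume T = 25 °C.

pH = 3.29

CH3CH2COOH ⇌ CH3CH2COO- + H+
Let x = [H+] at equilibrium. Ka = x²/(0.0192 − x).
Neglecting x in the denominator: x = √(1.4 × 10^-5 × 0.0192) = 5.18 × 10^-4 M
pH = −log[H+] = −log(5.18 × 10^-4) = 3.29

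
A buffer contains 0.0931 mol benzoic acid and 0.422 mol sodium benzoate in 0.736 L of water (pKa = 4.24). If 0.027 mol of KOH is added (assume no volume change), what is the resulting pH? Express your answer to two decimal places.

pH = 5.07

OH- converts C6H5COOH to C6H5COO-: C6H5COOH → 0.0661 mol, C6H5COO- → 0.449 mol.
pH = pKa + log([A⁻]/[HA]) = 4.24 + log(0.449/0.0661) = 4.24 +0.832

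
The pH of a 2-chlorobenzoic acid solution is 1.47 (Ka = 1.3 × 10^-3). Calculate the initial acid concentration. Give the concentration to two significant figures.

C₀ = 9.2 × 10^-1 M

[H+] = 10^(-1.47) = 3.39 × 10^-2 M = x
Ka = x²/(C₀ − x) ⇒ C₀ = x + x²/Ka
C₀ = 3.39 × 10^-2 + (3.39 × 10^-2)²/(1.3 × 10^-3) = 9.18 × 10^-1 M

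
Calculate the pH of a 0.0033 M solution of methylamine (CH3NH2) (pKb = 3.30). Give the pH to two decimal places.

pH = 11.03

CH3NH2 + H2O ⇌ CH3NH3+ + OH-
Kb = 10^(−3.30) = 5.01 × 10^-4
Kb = x²/(0.0033 − x) = 5.01 × 10^-4
Here C₀/Kb ≈ 6.59, so the small-x approximation fails. Use the quadratic:
x = (−Kb + √(Kb² + 4·Kb·C₀))/2 = 1.06 × 10^-3 M
pOH = 2.97, so pH = 14.00 − pOH = 11.03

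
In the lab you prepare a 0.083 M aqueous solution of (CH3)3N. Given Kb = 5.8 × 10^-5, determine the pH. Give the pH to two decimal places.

(CH3)3N + H2O ⇌ (CH3)3NH+ + OH-
Kb = [OH-]²/(0.083 − [OH-]) = 5.8 × 10^-5
Since Kb ≪ C₀, [OH-] ≈ √(Kb·C₀) = 2.19 × 10^-3 M.
([OH-]/C₀ = 2.6% < 5%, so the approximation holds.)
pOH = −log(2.19 × 10^-3) = 2.66; pH = 14.00 − 2.66 = 11.34

pH = 11.34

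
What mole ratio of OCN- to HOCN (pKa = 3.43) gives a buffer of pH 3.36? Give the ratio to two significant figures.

ratio = 0.85

pH = pKa + log(r) ⇒ log(r) = 3.36 − 3.43 = -0.07
r = [OCN-]/[HOCN] = 10^(-0.07) = 0.851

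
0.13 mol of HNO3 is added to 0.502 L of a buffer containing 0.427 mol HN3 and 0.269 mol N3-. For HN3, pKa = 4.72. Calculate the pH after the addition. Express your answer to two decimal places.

pH = 4.12

Added H+ converts N3- to HN3: HN3 → 0.557 mol, N3- → 0.139 mol.
Henderson–Hasselbalch with mole ratio 0.139/0.557: pH = 4.72 + (-0.603)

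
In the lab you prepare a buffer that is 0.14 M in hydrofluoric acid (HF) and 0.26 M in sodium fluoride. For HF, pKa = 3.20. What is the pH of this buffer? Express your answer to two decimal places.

Henderson–Hasselbalch: pH = pKa + log([F-]/[HF]) = 3.20 + log(0.26/0.14)
pH = 3.20 + (+0.269) = 3.47

pH = 3.47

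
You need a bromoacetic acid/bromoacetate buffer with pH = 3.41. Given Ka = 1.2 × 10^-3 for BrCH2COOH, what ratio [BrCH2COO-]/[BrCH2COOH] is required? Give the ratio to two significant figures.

ratio = 3.1

pKa = -log(1.2 × 10^-3) = 2.921
pH = pKa + log(r) ⇒ log(r) = 3.41 − 2.921 = +0.489
r = [BrCH2COO-]/[BrCH2COOH] = 10^(+0.489) = 3.08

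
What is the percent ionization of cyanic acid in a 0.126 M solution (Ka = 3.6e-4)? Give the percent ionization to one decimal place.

HOCN ⇌ OCN- + H+; let x = [H+] at equilibrium.
Solve x² + 0.00036x − 4.54e-05 = 0 → x = 6.56 × 10^-3 M
% ionization = x/C₀ × 100% = 6.56 × 10^-3/0.126 × 100% = 5.2%

5.2%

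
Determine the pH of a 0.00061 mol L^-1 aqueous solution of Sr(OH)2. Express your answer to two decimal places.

pH = 11.09

Sr(OH)2 is a strong base (each formula unit releases 2 OH-); [OH-] = 0.00122 M.
pOH = -log(0.00122) = 2.91
pH = 14.00 - 2.91 = 11.09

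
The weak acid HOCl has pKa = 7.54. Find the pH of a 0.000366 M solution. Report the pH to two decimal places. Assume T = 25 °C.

pH = 5.49

HOCl ⇌ OCl- + H+
Ka = 10^(−7.54) = 2.88 × 10^-8
Ka = [H+]²/(0.000366 − [H+]) = 2.88 × 10^-8
Neglecting [H+] in the denominator: [H+] = √(2.88 × 10^-8 × 0.000366) = 3.25 × 10^-6 M
pH = −log(3.25 × 10^-6) = 5.49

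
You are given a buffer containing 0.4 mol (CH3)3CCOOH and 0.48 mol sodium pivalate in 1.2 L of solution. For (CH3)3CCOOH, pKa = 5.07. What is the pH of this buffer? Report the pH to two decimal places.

pH = 5.15

Using pH = pKa + log([base]/[acid]) with [base]/[acid] = 0.48/0.4:
pH = 5.07 + (+0.079) = 5.15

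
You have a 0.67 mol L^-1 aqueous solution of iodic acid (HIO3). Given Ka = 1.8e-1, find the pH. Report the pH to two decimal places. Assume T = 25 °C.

HIO3 ⇌ IO3- + H+
Ka = [H+]²/(0.67 − [H+]) = 1.8 × 10^-1
[H+] is not negligible relative to C₀; solve [H+]² + 0.18·[H+] − 0.121 = 0.
[H+] = [−0.18 + √(0.18² + 0.482)]/2 = 2.69 × 10^-1 M
pH = −log(2.69 × 10^-1) = 0.57

pH = 0.57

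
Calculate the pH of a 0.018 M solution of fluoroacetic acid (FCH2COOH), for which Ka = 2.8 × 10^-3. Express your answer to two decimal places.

pH = 2.23

FCH2COOH ⇌ FCH2COO- + H+
From the ICE table, Ka = x²/(0.018 − x) = 2.8 × 10^-3.
x is not negligible relative to C₀; solve x² + 0.0028·x − 5.04e-05 = 0.
x = [−0.0028 + √(0.0028² + 0.000202)]/2 = 5.84 × 10^-3 M
pH = −log(5.84 × 10^-3) = 2.23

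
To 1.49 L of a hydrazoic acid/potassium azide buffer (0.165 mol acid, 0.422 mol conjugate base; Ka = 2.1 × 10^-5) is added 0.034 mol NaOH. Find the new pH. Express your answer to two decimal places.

pH = 5.22

OH- converts HN3 to N3-: HN3 → 0.131 mol, N3- → 0.456 mol.
pKa = −log(2.1 × 10^-5) = 4.678
pH = pKa + log(n_N3-/n_HN3) = 4.678 + log(0.456/0.131) = 4.678 + (+0.542)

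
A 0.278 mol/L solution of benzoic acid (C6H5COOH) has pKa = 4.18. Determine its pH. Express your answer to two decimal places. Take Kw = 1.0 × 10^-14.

C6H5COOH ⇌ C6H5COO- + H+
Ka = 10^(−4.18) = 6.61 × 10^-5
Ka = x²/(0.278 − x) = 6.61 × 10^-5
Since Ka ≪ C₀, x ≈ √(Ka·C₀) = 4.29 × 10^-3 M.
pH = −log(4.29 × 10^-3) = 2.37

pH = 2.37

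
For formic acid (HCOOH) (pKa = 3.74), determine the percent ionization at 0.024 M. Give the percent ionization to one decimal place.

HCOOH ⇌ HCOO- + H+; let x = [H+] at equilibrium.
Ka = 10^(−3.74) = 1.82 × 10^-4
Ka = x²/(C₀ − x); solving the quadratic gives x = 2.00 × 10^-3 M.
Fraction ionized = 2.00 × 10^-3 / 0.024 = 0.0833 → 8.3%

8.3%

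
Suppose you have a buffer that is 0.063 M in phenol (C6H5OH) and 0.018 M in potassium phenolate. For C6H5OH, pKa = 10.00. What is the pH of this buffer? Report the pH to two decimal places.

Henderson–Hasselbalch: pH = pKa + log([C6H5O-]/[C6H5OH]) = 10.00 + log(0.018/0.063)
pH = 10.00 + (-0.544) = 9.46

pH = 9.46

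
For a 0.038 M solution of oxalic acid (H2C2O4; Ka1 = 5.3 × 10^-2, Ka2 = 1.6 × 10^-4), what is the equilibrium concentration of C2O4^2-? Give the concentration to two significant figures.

First ionization gives [H+] ≈ [HC2O4-] = 2.56 × 10^-2 M.
Second step: Ka2 = [H+][C2O4^2-]/[HC2O4-] ≈ [C2O4^2-] (since [H+] ≈ [HC2O4-]).
So [C2O4^2-] ≈ Ka2.

1.6 × 10^-4 M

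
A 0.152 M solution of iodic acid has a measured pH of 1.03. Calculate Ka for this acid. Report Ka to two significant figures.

[H+] = 10^(-1.03) = 9.33 × 10^-2 M
At equilibrium [HA] = 0.152 − 9.33 × 10^-2 = 5.87 × 10^-2 M
Ka = [H+][A-]/[HA] = (9.33 × 10^-2)² / 5.87 × 10^-2 = 1.5 × 10^-1

Ka = 1.5 × 10^-1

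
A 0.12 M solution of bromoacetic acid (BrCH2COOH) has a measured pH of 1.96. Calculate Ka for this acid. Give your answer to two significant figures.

Ka = 1.1 × 10^-3

[H+] = 10^(-1.96) = 1.10 × 10^-2 M
At equilibrium [HA] = 0.12 − 1.10 × 10^-2 = 1.09 × 10^-1 M
Ka = [H+][A-]/[HA] = (1.10 × 10^-2)² / 1.09 × 10^-1 = 1.1 × 10^-3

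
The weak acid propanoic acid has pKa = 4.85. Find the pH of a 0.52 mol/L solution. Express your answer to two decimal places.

pH = 2.57

CH3CH2COOH ⇌ CH3CH2COO- + H+
Ka = 10^(−4.85) = 1.41 × 10^-5
Ka = [H+]²/(0.52 − [H+]) = 1.41 × 10^-5
Since Ka ≪ C₀, [H+] ≈ √(Ka·C₀) = 2.71 × 10^-3 M.
pH = −log[H+] = −log(2.71 × 10^-3) = 2.57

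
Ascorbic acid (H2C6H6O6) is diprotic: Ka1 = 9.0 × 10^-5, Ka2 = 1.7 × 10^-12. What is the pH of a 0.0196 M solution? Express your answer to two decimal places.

Since Ka1 ≫ Ka2, the first ionization dominates [H+].
Ka1 = x²/(0.0196 − x) = 9.0 × 10^-5
Solving the quadratic: x = (−Ka1 + √(Ka1² + 4·Ka1·C₀))/2 = 1.28 × 10^-3 M
pH = −log(1.28 × 10^-3) = 2.89

pH = 2.89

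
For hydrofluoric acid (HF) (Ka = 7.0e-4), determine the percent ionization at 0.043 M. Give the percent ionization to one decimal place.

12.0%

HF ⇌ F- + H+; let x = [H+] at equilibrium.
Solve x² + 0.0007x − 3.01e-05 = 0 → x = 5.15 × 10^-3 M
% ionization = x/C₀ × 100% = 5.15 × 10^-3/0.043 × 100% = 12.0%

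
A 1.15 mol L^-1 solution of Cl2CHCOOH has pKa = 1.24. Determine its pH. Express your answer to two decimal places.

Cl2CHCOOH ⇌ Cl2CHCOO- + H+
Ka = 10^(−1.24) = 5.75 × 10^-2
From the ICE table, Ka = [H+]²/(1.15 − [H+]) = 5.75 × 10^-2.
Here C₀/Ka ≈ 20, so the small-[H+] approximation fails. Use the quadratic:
[H+] = (−Ka + √(Ka² + 4·Ka·C₀))/2 = 2.30 × 10^-1 M
pH = −log(2.30 × 10^-1) = 0.64

pH = 0.64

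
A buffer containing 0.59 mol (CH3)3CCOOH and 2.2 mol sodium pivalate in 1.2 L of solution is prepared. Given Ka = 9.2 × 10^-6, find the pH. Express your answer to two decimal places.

pKa = −log(9.2 × 10^-6) = 5.036
Henderson–Hasselbalch: pH = pKa + log([(CH3)3CCOO-]/[(CH3)3CCOOH]) = 5.036 + log(2.2/0.59)
pH = 5.036 + (+0.572) = 5.61

pH = 5.61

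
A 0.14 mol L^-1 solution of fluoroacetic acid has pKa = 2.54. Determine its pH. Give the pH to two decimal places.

pH = 1.73

FCH2COOH ⇌ FCH2COO- + H+
Ka = 10^(−2.54) = 2.88 × 10^-3
From the ICE table, Ka = x²/(0.14 − x) = 2.88 × 10^-3.
x is not negligible relative to C₀; solve x² + 0.00288·x − 0.000403 = 0.
x = [−0.00288 + √(0.00288² + 0.00161)]/2 = 1.87 × 10^-2 M
pH = −log[H+] = −log(1.87 × 10^-2) = 1.73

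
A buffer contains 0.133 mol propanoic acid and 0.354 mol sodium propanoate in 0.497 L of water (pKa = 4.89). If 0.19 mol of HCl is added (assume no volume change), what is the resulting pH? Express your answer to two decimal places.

Added H+ converts CH3CH2COO- to CH3CH2COOH: CH3CH2COOH → 0.323 mol, CH3CH2COO- → 0.164 mol.
pH = pKa + log(n_CH3CH2COO-/n_CH3CH2COOH) = 4.89 + log(0.164/0.323) = 4.89 + (-0.294)

pH = 4.60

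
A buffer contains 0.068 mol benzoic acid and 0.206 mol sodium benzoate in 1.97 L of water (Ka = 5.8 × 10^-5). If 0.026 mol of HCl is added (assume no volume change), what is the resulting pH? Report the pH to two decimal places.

pH = 4.52

Added H+ converts C6H5COO- to C6H5COOH: C6H5COOH → 0.094 mol, C6H5COO- → 0.18 mol.
pKa = −log(5.8 × 10^-5) = 4.237
pH = pKa + log([A⁻]/[HA]) = 4.237 + log(0.18/0.094) = 4.237 +0.282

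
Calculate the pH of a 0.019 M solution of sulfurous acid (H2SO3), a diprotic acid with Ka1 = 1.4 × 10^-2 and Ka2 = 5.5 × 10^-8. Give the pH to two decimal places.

Since Ka1 ≫ Ka2, the first ionization dominates [H+].
Ka1 = x²/(0.019 − x) = 1.4 × 10^-2
Solving the quadratic: x = (−Ka1 + √(Ka1² + 4·Ka1·C₀))/2 = 1.07 × 10^-2 M
pH = −log(1.07 × 10^-2) = 1.97

pH = 1.97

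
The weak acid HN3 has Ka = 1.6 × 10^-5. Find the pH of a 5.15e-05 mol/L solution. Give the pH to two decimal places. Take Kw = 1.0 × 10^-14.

pH = 4.66

HN3 ⇌ N3- + H+
Ka = [H+]²/(5.15e-05 − [H+]) = 1.6 × 10^-5
Here C₀/Ka ≈ 3.22, so the small-[H+] approximation fails. Use the quadratic:
[H+] = (−Ka + √(Ka² + 4·Ka·C₀))/2 = 2.18 × 10^-5 M
pH = −log[H+] = −log(2.18 × 10^-5) = 4.66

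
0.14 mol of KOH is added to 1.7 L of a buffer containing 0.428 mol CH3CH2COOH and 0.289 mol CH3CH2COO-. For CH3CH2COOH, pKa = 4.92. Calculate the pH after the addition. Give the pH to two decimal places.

pH = 5.09

OH- converts CH3CH2COOH to CH3CH2COO-: CH3CH2COOH → 0.288 mol, CH3CH2COO- → 0.429 mol.
Henderson–Hasselbalch with mole ratio 0.429/0.288: pH = 4.92 + (+0.173)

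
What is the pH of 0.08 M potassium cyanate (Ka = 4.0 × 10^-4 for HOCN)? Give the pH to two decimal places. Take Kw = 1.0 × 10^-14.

pH = 8.15

OCN- is the conjugate base of the weak acid HOCN.
Kb = Kw/Ka = 1.0×10^-14 / 4.0 × 10^-4 = 2.50 × 10^-11
From the ICE table, Kb = [OH-]²/(0.08 − [OH-]) = 2.50 × 10^-11.
Neglecting [OH-] in the denominator: [OH-] = √(2.50 × 10^-11 × 0.08) = 1.41 × 10^-6 M
([OH-]/C₀ = 0.0018% < 5%, so the approximation holds.)
pOH = −log(1.41 × 10^-6) = 5.85; pH = 14.00 − 5.85 = 8.15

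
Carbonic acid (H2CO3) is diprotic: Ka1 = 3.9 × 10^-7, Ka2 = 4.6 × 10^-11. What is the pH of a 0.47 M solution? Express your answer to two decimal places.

pH = 3.37

Ka1 ≫ Ka2, so treat the first dissociation as the only significant source of H+.
Ka1 = x²/(0.47 − x) = 3.9 × 10^-7
x ≈ √(3.9 × 10^-7 × 0.47) = 4.28 × 10^-4 M
pH = −log(4.28 × 10^-4) = 3.37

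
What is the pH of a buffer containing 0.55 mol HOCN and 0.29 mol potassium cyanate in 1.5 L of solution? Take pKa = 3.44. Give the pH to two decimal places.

pH = 3.16

Henderson–Hasselbalch: pH = pKa + log([OCN-]/[HOCN]) = 3.44 + log(0.29/0.55)
pH = 3.44 + (-0.278) = 3.16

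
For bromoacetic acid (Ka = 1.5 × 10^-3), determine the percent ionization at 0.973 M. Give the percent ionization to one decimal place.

BrCH2COOH ⇌ BrCH2COO- + H+; let x = [H+] at equilibrium.
x ≈ √(Ka·C₀) = √(1.5 × 10^-3 × 0.973) = 3.82 × 10^-2 M
% ionization = x/C₀ × 100% = 3.82 × 10^-2/0.973 × 100% = 3.9%

3.9%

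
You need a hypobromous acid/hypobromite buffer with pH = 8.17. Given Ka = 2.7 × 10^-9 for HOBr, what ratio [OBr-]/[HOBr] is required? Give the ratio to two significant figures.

ratio = 0.40

pKa = -log(2.7 × 10^-9) = 8.569
pH = pKa + log(r) ⇒ log(r) = 8.17 − 8.569 = -0.399
r = [OBr-]/[HOBr] = 10^(-0.399) = 0.399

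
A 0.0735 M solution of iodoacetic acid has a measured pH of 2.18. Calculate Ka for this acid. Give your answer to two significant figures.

Ka = 6.5 × 10^-4

[H+] = 10^(-2.18) = 6.61 × 10^-3 M
At equilibrium [HA] = 0.0735 − 6.61 × 10^-3 = 6.69 × 10^-2 M
Ka = [H+][A-]/[HA] = (6.61 × 10^-3)² / 6.69 × 10^-2 = 6.5 × 10^-4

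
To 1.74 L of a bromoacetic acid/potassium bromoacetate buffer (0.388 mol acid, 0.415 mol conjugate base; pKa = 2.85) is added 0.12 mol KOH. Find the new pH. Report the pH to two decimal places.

pH = 3.15

OH- converts BrCH2COOH to BrCH2COO-: BrCH2COOH → 0.268 mol, BrCH2COO- → 0.535 mol.
pH = pKa + log(n_BrCH2COO-/n_BrCH2COOH) = 2.85 + log(0.535/0.268) = 2.85 + (+0.300)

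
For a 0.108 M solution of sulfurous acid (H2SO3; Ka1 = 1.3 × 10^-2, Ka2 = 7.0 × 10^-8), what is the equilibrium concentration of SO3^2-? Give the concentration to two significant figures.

7.0 × 10^-8 M

First ionization gives [H+] ≈ [HSO3-] = 3.15 × 10^-2 M.
Second step: Ka2 = [H+][SO3^2-]/[HSO3-] ≈ [SO3^2-] (since [H+] ≈ [HSO3-]).
So [SO3^2-] ≈ Ka2.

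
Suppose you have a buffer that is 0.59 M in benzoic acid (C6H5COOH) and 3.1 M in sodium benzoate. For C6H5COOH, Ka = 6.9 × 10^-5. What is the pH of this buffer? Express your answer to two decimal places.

pH = 4.88

pKa = −log(6.9 × 10^-5) = 4.161
Using pH = pKa + log([base]/[acid]) with [base]/[acid] = 3.1/0.59:
pH = 4.161 + (+0.721) = 4.88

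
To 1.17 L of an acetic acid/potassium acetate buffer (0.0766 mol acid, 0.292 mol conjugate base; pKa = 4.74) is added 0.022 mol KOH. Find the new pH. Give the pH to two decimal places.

After neutralization: n(CH3COOH) = 0.0546 mol, n(CH3COO-) = 0.314 mol.
pH = pKa + log([A⁻]/[HA]) = 4.74 + log(0.314/0.0546) = 4.74 +0.760

pH = 5.50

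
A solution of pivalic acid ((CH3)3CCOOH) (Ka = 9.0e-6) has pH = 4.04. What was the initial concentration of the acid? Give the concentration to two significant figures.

C₀ = 1.0 × 10^-3 M

[H+] = 10^(-4.04) = 9.12 × 10^-5 M = x
Ka = x²/(C₀ − x) ⇒ C₀ = x + x²/Ka
C₀ = 9.12 × 10^-5 + (9.12 × 10^-5)²/(9.0 × 10^-6) = 1.02 × 10^-3 M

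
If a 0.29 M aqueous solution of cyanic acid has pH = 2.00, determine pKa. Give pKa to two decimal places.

pKa = 3.45

[H+] = 10^(-2.00) = 1.00 × 10^-2 M
At equilibrium [HA] = 0.29 − 1.00 × 10^-2 = 2.80 × 10^-1 M
Ka = [H+][A-]/[HA] = (1.00 × 10^-2)² / 2.80 × 10^-1 = 3.57 × 10^-4
pKa = -log(3.57 × 10^-4) = 3.45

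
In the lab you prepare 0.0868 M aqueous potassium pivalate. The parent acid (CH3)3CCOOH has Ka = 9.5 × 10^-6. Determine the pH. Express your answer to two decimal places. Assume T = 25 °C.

pH = 8.98

(CH3)3CCOO- is the conjugate base of the weak acid (CH3)3CCOOH.
Kb = Kw/Ka = 1.0×10^-14 / 9.5 × 10^-6 = 1.05 × 10^-9
Kb = [OH-]²/(0.0868 − [OH-]) = 1.05 × 10^-9
Since Kb ≪ C₀, [OH-] ≈ √(Kb·C₀) = 9.55 × 10^-6 M.
pOH = −log(9.55 × 10^-6) = 5.02; pH = 14.00 − 5.02 = 8.98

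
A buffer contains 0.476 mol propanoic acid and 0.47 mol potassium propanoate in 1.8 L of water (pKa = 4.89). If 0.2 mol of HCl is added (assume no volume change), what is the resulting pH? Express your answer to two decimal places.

After neutralization: n(CH3CH2COOH) = 0.676 mol, n(CH3CH2COO-) = 0.27 mol.
pH = pKa + log(n_CH3CH2COO-/n_CH3CH2COOH) = 4.89 + log(0.27/0.676) = 4.89 + (-0.399)

pH = 4.49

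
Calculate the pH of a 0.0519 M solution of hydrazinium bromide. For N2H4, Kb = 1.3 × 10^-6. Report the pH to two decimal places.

pH = 4.70

N2H5+ is the conjugate acid of the weak base N2H4.
Ka = Kw/Kb = 1.0×10^-14 / 1.3 × 10^-6 = 7.69 × 10^-9
From the ICE table, Ka = [H+]²/(0.0519 − [H+]) = 7.69 × 10^-9.
Neglecting [H+] in the denominator: [H+] = √(7.69 × 10^-9 × 0.0519) = 2.00 × 10^-5 M
Check: 0.038% ionized — well under 5%, approximation valid.
pH = −log(2.00 × 10^-5) = 4.70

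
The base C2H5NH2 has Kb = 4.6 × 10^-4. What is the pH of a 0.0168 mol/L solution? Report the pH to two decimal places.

pH = 11.41

C2H5NH2 + H2O ⇌ C2H5NH3+ + OH-
Kb = [OH-]²/(0.0168 − [OH-]) = 4.6 × 10^-4
[OH-] is not negligible relative to C₀; solve [OH-]² + 0.00046·[OH-] − 7.73e-06 = 0.
[OH-] = (−Kb + √(Kb² + 4·Kb·C₀))/2 = 2.56 × 10^-3 M
pOH = 2.59, so pH = 14.00 − pOH = 11.41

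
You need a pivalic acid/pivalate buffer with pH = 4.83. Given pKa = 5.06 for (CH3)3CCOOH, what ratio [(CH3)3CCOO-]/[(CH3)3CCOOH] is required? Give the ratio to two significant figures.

pH = pKa + log(r) ⇒ log(r) = 4.83 − 5.06 = -0.23
r = [(CH3)3CCOO-]/[(CH3)3CCOOH] = 10^(-0.23) = 0.589

ratio = 0.59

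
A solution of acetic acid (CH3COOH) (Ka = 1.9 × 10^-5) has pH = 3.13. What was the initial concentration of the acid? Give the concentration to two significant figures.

C₀ = 3.0 × 10^-2 M

[H+] = 10^(-3.13) = 7.41 × 10^-4 M = x
Ka = x²/(C₀ − x) ⇒ C₀ = x + x²/Ka
C₀ = 7.41 × 10^-4 + (7.41 × 10^-4)²/(1.9 × 10^-5) = 2.96 × 10^-2 M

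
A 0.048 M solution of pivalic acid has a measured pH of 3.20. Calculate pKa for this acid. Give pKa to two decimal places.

[H+] = 10^(-3.20) = 6.31 × 10^-4 M
At equilibrium [HA] = 0.048 − 6.31 × 10^-4 = 4.74 × 10^-2 M
Ka = [H+][A-]/[HA] = (6.31 × 10^-4)² / 4.74 × 10^-2 = 8.40 × 10^-6
pKa = -log(8.40 × 10^-6) = 5.08

pKa = 5.08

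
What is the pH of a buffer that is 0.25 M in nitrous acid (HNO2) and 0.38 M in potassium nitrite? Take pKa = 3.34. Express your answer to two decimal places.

pH = 3.52

Using pH = pKa + log([base]/[acid]) with [base]/[acid] = 0.38/0.25:
pH = 3.34 + (+0.182) = 3.52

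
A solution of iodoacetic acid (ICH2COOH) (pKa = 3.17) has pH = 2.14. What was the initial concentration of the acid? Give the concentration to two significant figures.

[H+] = 10^(-2.14) = 7.24 × 10^-3 M = x
Ka = 10^(−3.17) = 6.76 × 10^-4
Ka = x²/(C₀ − x) ⇒ C₀ = x + x²/Ka
C₀ = 7.24 × 10^-3 + (7.24 × 10^-3)²/(6.76 × 10^-4) = 8.48 × 10^-2 M

C₀ = 8.5 × 10^-2 M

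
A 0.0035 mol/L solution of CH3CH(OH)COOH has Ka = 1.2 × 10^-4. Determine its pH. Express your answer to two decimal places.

pH = 3.23

CH3CH(OH)COOH ⇌ CH3CH(OH)COO- + H+
From the ICE table, Ka = [H+]²/(0.0035 − [H+]) = 1.2 × 10^-4.
Here C₀/Ka ≈ 29.2, so the small-[H+] approximation fails. Use the quadratic:
[H+] = (−Ka + √(Ka² + 4·Ka·C₀))/2 = 5.91 × 10^-4 M
pH = −log[H+] = −log(5.91 × 10^-4) = 3.23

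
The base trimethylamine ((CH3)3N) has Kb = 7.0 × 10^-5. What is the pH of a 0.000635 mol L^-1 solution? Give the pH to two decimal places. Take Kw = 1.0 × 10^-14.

(CH3)3N + H2O ⇌ (CH3)3NH+ + OH-
Kb = [OH-]²/(0.000635 − [OH-]) = 7.0 × 10^-5
[OH-] is not negligible relative to C₀; solve [OH-]² + 7e-05·[OH-] − 4.44e-08 = 0.
[OH-] = (−Kb + √(Kb² + 4·Kb·C₀))/2 = 1.79 × 10^-4 M
pOH = 3.75, so pH = 14.00 − pOH = 10.25

pH = 10.25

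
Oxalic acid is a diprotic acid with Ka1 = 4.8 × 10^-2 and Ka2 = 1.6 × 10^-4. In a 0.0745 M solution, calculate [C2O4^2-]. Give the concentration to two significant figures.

First ionization gives [H+] ≈ [HC2O4-] = 4.04 × 10^-2 M.
Second step: Ka2 = [H+][C2O4^2-]/[HC2O4-] ≈ [C2O4^2-] (since [H+] ≈ [HC2O4-]).
So [C2O4^2-] ≈ Ka2.

1.6 × 10^-4 M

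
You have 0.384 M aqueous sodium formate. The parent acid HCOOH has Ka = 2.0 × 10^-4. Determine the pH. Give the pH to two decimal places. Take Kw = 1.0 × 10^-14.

pH = 8.64

HCOO- is the conjugate base of the weak acid HCOOH.
Kb = Kw/Ka = 1.0×10^-14 / 2.0 × 10^-4 = 5.00 × 10^-11
Kb = [OH-]²/(0.384 − [OH-]) = 5.00 × 10^-11
Neglecting [OH-] in the denominator: [OH-] = √(5.00 × 10^-11 × 0.384) = 4.38 × 10^-6 M
pOH = 5.36, so pH = 14.00 − pOH = 8.64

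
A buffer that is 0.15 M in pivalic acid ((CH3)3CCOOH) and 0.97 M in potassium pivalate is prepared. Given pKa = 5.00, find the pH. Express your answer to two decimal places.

pH = 5.81

pH = pKa + log([A⁻]/[HA]) = 5.00 + log(0.97/0.15)
pH = 5.00 + (+0.811) = 5.81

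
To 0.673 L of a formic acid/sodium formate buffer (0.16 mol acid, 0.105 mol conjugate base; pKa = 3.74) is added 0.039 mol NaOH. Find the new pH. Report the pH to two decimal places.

pH = 3.82

After neutralization: n(HCOOH) = 0.121 mol, n(HCOO-) = 0.144 mol.
pH = pKa + log([A⁻]/[HA]) = 3.74 + log(0.144/0.121) = 3.74 +0.076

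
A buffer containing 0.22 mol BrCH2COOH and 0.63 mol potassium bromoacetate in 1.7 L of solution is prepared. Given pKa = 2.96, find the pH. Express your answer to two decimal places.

pH = 3.42

Using pH = pKa + log([base]/[acid]) with [base]/[acid] = 0.63/0.22:
pH = 2.96 + (+0.457) = 3.42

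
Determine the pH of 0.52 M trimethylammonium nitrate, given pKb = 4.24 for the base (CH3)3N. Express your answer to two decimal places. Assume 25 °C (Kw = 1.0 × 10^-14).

(CH3)3NH+ is the conjugate acid of the weak base (CH3)3N.
Kb = 10^(−4.24) = 5.75 × 10^-5
Ka = Kw/Kb = 1.0×10^-14 / 5.75 × 10^-5 = 1.74 × 10^-10
Let x = [H+] at equilibrium. Ka = x²/(0.52 − x).
Neglecting x in the denominator: x = √(1.74 × 10^-10 × 0.52) = 9.51 × 10^-6 M
pH = −log(9.51 × 10^-6) = 5.02

pH = 5.02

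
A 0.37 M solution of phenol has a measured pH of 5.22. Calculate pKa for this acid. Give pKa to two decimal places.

[H+] = 10^(-5.22) = 6.03 × 10^-6 M
At equilibrium [HA] = 0.37 − 6.03 × 10^-6 = 3.70 × 10^-1 M
Ka = [H+][A-]/[HA] = (6.03 × 10^-6)² / 3.70 × 10^-1 = 9.83 × 10^-11
pKa = -log(9.83 × 10^-11) = 10.01

pKa = 10.01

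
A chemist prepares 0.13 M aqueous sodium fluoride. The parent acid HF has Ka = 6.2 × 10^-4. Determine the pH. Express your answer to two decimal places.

F- is the conjugate base of the weak acid HF.
Kb = Kw/Ka = 1.0×10^-14 / 6.2 × 10^-4 = 1.61 × 10^-11
Let x = [OH-] at equilibrium. Kb = x²/(0.13 − x).
Assume x ≪ 0.13: x ≈ √(1.61 × 10^-11 × 0.13) = 1.45 × 10^-6 M
Check: 0.0011% ionized — well under 5%, approximation valid.
pOH = 5.84, so pH = 14.00 − pOH = 8.16

pH = 8.16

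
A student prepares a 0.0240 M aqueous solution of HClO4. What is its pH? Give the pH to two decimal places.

pH = 1.62

HClO4 is a strong acid and dissociates completely, so [H+] = 0.0240 M.
pH = -log(0.024) = 1.62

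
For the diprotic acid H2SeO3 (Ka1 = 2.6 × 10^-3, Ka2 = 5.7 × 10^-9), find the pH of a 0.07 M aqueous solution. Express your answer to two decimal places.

pH = 1.91

Ka1 ≫ Ka2, so treat the first dissociation as the only significant source of H+.
Ka1 = x²/(0.07 − x) = 2.6 × 10^-3
Solving the quadratic: x = (−Ka1 + √(Ka1² + 4·Ka1·C₀))/2 = 1.23 × 10^-2 M
pH = −log(1.23 × 10^-2) = 1.91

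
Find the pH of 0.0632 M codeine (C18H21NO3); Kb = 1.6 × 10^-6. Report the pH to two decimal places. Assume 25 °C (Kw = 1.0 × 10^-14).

C18H21NO3 + H2O ⇌ C18H22NO3+ + OH-
From the ICE table, Kb = [OH-]²/(0.0632 − [OH-]) = 1.6 × 10^-6.
Assume [OH-] ≪ 0.0632: [OH-] ≈ √(1.6 × 10^-6 × 0.0632) = 3.18 × 10^-4 M
Check: 0.5% ionized — well under 5%, approximation valid.
pOH = 3.50, so pH = 14.00 − pOH = 10.50

pH = 10.50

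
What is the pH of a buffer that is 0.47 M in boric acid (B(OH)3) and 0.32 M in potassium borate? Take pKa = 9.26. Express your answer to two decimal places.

pH = pKa + log([A⁻]/[HA]) = 9.26 + log(0.32/0.47)
pH = 9.26 + (-0.167) = 9.09

pH = 9.09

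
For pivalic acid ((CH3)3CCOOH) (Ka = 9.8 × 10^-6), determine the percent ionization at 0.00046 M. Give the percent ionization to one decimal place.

13.6%

(CH3)3CCOOH ⇌ (CH3)3CCOO- + H+; let x = [H+] at equilibrium.
Solve x² + 9.8e-06x − 4.51e-09 = 0 → x = 6.24 × 10^-5 M
Fraction ionized = 6.24 × 10^-5 / 0.00046 = 0.1357 → 13.6%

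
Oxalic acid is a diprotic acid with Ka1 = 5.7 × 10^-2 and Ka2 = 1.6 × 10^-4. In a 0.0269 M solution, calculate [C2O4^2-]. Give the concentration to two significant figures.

First ionization gives [H+] ≈ [HC2O4-] = 1.99 × 10^-2 M.
Second step: Ka2 = [H+][C2O4^2-]/[HC2O4-] ≈ [C2O4^2-] (since [H+] ≈ [HC2O4-]).
So [C2O4^2-] ≈ Ka2.

1.6 × 10^-4 M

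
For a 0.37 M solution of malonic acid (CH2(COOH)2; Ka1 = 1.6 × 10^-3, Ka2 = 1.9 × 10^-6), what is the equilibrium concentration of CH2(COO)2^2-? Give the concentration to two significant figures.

First ionization gives [H+] ≈ [CH2(COOH)COO-] = 2.35 × 10^-2 M.
Second step: Ka2 = [H+][CH2(COO)2^2-]/[CH2(COOH)COO-] ≈ [CH2(COO)2^2-] (since [H+] ≈ [CH2(COOH)COO-]).
So [CH2(COO)2^2-] ≈ Ka2.

1.9 × 10^-6 M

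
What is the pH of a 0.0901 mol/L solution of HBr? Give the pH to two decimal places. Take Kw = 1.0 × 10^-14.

pH = 1.05

HBr is a strong acid and dissociates completely, so [H+] = 0.0901 M.
pH = -log(0.0901) = 1.05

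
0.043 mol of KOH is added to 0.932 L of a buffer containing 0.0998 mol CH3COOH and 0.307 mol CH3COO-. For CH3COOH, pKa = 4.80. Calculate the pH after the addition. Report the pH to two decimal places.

OH- converts CH3COOH to CH3COO-: CH3COOH → 0.0568 mol, CH3COO- → 0.35 mol.
Henderson–Hasselbalch with mole ratio 0.35/0.0568: pH = 4.80 + (+0.790)

pH = 5.59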